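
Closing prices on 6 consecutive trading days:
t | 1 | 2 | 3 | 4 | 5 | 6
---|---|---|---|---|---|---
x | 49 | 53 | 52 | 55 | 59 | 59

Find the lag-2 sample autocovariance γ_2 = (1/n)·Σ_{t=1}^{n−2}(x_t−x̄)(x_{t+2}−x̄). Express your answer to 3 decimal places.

Mean x̄ = (49 + 53 + 52 + 55 + 59 + 59)/6 = 54.5000
Deviations: -5.5000, -1.5000, -2.5000, 0.5000, 4.5000, 4.5000
Σ_{t=1}^{4}(x_t−x̄)(x_{t+2}−x̄) = 4.0000
γ_2 = 4.0000 / 6 = 0.667

0.667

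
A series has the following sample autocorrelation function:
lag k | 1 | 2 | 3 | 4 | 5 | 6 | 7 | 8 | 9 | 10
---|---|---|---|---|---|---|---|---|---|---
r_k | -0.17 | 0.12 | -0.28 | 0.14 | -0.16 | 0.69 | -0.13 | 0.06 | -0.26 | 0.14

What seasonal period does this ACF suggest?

6

The largest autocorrelation is r_6 = 0.69; the remaining lags stay at or below 0.14.
The dominant spike at lag 6 indicates a seasonal period of 6.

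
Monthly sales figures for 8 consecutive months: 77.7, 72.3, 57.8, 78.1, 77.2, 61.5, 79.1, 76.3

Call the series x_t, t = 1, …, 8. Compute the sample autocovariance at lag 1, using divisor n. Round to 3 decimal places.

-19.165

Mean x̄ = (77.7 + 72.3 + 57.8 + 78.1 + 77.2 + 61.5 + 79.1 + 76.3)/8 = 72.5000
Σ_{t=1}^{7}(x_t−x̄)(x_{t+1}−x̄) = -153.3200
γ_1 = -153.3200 / 8 = -19.165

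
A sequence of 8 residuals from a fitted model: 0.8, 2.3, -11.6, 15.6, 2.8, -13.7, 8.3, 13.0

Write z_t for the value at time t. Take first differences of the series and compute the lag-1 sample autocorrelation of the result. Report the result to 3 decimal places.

First differences Δz: 1.5, -13.9, 27.2, -12.8, -16.5, 22.0, 4.7
Mean of differences = 1.7429
Numerator Σ(Δz_t−Δz̄)(Δz_{t+1}−Δz̄) = -808.9847
Denominator Σ(Δz_t−Δz̄)² = 1856.2171
r_1(Δz) = -808.9847 / 1856.2171 = -0.436

-0.436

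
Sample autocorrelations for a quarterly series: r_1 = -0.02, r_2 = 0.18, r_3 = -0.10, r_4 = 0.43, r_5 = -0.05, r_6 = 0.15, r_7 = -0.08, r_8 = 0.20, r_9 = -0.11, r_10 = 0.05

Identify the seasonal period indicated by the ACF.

4

The largest autocorrelation is r_4 = 0.43, with a weaker echo at lag 8 (0.20); the remaining lags stay at or below 0.18.
The dominant spike at lag 4 indicates a seasonal period of 4.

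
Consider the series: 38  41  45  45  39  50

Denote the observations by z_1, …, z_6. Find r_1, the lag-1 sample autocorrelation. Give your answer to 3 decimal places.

Mean z̄ = (38 + 41 + 45 + 45 + 39 + 50)/6 = 43.0000
Deviations from mean: -5.0000, -2.0000, 2.0000, 2.0000, -4.0000, 7.0000
Σ(z_t−z̄)(z_{t+1}−z̄) = (10.0000) + (-4.0000) + (4.0000) + (-8.0000) + (-28.0000) = -26.0000
Denominator Σ(z_t−z̄)² = 102.0000
r_1 = -26.0000 / 102.0000 = -0.255

-0.255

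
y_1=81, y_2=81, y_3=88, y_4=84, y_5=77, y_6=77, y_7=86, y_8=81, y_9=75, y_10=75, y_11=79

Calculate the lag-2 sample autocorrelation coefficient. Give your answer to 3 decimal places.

Mean ȳ = (81 + 81 + 88 + 84 + 77 + 77 + 86 + 81 + 75 + 75 + 79)/11 = 80.3636
Numerator Σ_{t=1}^{9}(y_t−ȳ)(y_{t+2}−ȳ) = -78.1736
Denominator Σ(y_t−ȳ)² = 186.5455
r_2 = -78.1736 / 186.5455 = -0.419

-0.419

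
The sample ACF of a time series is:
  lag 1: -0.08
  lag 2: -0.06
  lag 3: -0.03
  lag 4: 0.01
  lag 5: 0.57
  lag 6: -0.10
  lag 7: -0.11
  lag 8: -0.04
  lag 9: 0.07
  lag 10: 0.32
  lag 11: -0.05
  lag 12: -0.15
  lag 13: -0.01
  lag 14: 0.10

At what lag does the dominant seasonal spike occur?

The largest autocorrelation is r_5 = 0.57, with a weaker echo at lag 10 (0.32); the remaining lags stay at or below 0.10.
The dominant spike at lag 5 indicates a seasonal period of 5.

5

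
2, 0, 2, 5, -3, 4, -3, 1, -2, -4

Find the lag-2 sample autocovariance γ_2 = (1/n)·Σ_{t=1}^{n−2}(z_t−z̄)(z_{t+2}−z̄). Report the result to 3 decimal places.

Mean z̄ = (2 + 0 + 2 + 5 − 3 + 4 − 3 + 1 − 2 − 4)/10 = 0.2000
Σ_{t=1}^{8}(z_t−z̄)(z_{t+2}−z̄) = 31.7200
γ_2 = 31.7200 / 10 = 3.172

3.172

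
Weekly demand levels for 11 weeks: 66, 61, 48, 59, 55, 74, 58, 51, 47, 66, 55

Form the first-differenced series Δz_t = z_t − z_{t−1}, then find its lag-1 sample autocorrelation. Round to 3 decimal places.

-0.433

First differences Δz: -5, -13, 11, -4, 19, -16, -7, -4, 19, -11
Mean of differences = -1.1000
Numerator Σ(Δz_t−Δz̄)(Δz_{t+1}−Δz̄) = -642.7100
Denominator Σ(Δz_t−Δz̄)² = 1482.9000
r_1(Δz) = -642.7100 / 1482.9000 = -0.433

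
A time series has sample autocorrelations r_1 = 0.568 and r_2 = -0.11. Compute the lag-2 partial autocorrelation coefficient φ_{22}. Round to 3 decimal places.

-0.639

φ_{22} = (r_2 − r_1²) / (1 − r_1²)
r_1² = (0.568)² = 0.322624
Numerator = -0.11 − 0.3226 = -0.4326; denominator = 1 − 0.3226 = 0.6774
φ_{22} = -0.4326 / 0.6774 = -0.639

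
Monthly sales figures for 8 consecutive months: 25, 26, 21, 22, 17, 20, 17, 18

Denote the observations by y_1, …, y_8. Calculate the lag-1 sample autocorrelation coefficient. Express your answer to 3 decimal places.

Mean ȳ = (25 + 26 + 21 + 22 + 17 + 20 + 17 + 18)/8 = 20.7500
Σ(y_t−ȳ)(y_{t+1}−ȳ) = (22.3125) + (1.3125) + (0.3125) + (-4.6875) + (2.8125) + (2.8125) + (10.3125) = 35.1875
Denominator Σ(y_t−ȳ)² = 83.5000
r_1 = 35.1875 / 83.5000 = 0.421

0.421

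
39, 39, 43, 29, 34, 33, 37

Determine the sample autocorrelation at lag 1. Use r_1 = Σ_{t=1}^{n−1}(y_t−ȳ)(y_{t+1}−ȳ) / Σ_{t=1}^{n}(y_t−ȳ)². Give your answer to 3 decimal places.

Mean ȳ = (39 + 39 + 43 + 29 + 34 + 33 + 37)/7 = 36.2857
Numerator Σ_{t=1}^{6}(y_t−ȳ)(y_{t+1}−ȳ) = -1.5102
Denominator Σ(y_t−ȳ)² = 129.4286
r_1 = -1.5102 / 129.4286 = -0.012

-0.012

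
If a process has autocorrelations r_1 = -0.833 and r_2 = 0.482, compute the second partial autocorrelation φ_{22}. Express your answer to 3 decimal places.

φ_{22} = (r_2 − r_1²) / (1 − r_1²)
r_1² = (-0.833)² = 0.693889
Numerator = 0.482 − 0.6939 = -0.2119; denominator = 1 − 0.6939 = 0.3061
φ_{22} = -0.2119 / 0.3061 = -0.692

-0.692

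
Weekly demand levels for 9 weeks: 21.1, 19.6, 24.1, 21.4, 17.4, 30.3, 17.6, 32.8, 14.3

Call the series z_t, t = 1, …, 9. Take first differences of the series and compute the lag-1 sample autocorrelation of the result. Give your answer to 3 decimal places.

First differences Δz: -1.5, 4.5, -2.7, -4.0, 12.9, -12.7, 15.2, -18.5
Mean of differences = -0.8500
Numerator Σ(Δz_t−Δz̄)(Δz_{t+1}−Δz̄) = -687.2725
Denominator Σ(Δz_t−Δz̄)² = 941.0000
r_1(Δz) = -687.2725 / 941.0000 = -0.730

-0.730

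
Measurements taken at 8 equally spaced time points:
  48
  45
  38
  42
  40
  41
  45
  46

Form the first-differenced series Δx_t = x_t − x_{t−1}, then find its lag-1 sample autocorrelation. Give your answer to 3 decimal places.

First differences Δx: -3, -7, 4, -2, 1, 4, 1
Mean of differences = -0.2857
Numerator Σ(Δx_t−Δx̄)(Δx_{t+1}−Δx̄) = -9.0816
Denominator Σ(Δx_t−Δx̄)² = 95.4286
r_1(Δx) = -9.0816 / 95.4286 = -0.095

-0.095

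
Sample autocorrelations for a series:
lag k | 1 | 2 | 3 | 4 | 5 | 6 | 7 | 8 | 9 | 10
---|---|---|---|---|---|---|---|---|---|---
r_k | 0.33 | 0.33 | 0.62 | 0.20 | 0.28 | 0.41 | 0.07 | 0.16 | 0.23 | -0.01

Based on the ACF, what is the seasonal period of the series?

3

The largest autocorrelation is r_3 = 0.62, with a weaker echo at lag 6 (0.41); the remaining lags stay at or below 0.33.
The dominant spike at lag 3 indicates a seasonal period of 3.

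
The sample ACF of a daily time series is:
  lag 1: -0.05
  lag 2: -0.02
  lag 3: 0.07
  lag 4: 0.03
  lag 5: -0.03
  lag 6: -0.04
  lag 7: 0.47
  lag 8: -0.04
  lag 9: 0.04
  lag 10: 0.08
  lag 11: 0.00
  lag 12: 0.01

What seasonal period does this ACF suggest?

The largest autocorrelation is r_7 = 0.47; the remaining lags stay at or below 0.08.
The dominant spike at lag 7 indicates a seasonal period of 7.

7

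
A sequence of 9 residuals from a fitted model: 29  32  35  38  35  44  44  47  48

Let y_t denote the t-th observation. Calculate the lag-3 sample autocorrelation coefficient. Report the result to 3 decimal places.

Mean ȳ = (29 + 32 + 35 + 38 + 35 + 44 + 44 + 47 + 48)/9 = 39.1111
Numerator Σ_{t=1}^{6}(y_t−ȳ)(y_{t+3}−ȳ) = 25.9630
Denominator Σ(y_t−ȳ)² = 376.8889
r_3 = 25.9630 / 376.8889 = 0.069

0.069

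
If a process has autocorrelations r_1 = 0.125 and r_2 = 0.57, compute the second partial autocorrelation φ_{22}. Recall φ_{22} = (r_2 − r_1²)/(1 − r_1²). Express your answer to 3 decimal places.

φ_{22} = (r_2 − r_1²) / (1 − r_1²)
r_1² = (0.125)² = 0.015625
Numerator = 0.57 − 0.0156 = 0.5544; denominator = 1 − 0.0156 = 0.9844
φ_{22} = 0.5544 / 0.9844 = 0.563

0.563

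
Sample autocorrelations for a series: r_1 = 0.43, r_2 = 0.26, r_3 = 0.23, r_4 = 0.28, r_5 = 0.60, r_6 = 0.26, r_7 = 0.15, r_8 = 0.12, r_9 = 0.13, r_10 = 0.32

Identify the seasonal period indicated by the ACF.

5

The largest autocorrelation is r_5 = 0.60; the remaining lags stay at or below 0.43. The elevated value at lag 1 (0.43), dropping to 0.26 at lag 2, reflects decaying short-term dependence rather than seasonality.
The dominant spike at lag 5 indicates a seasonal period of 5.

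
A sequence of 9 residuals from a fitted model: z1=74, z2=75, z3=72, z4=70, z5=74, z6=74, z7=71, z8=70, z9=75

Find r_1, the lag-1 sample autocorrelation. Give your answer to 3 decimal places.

Mean z̄ = (74 + 75 + 72 + 70 + 74 + 74 + 71 + 70 + 75)/9 = 72.7778
Numerator Σ_{t=1}^{8}(z_t−z̄)(z_{t+1}−z̄) = -2.1605
Denominator Σ(z_t−z̄)² = 33.5556
r_1 = -2.1605 / 33.5556 = -0.064

-0.064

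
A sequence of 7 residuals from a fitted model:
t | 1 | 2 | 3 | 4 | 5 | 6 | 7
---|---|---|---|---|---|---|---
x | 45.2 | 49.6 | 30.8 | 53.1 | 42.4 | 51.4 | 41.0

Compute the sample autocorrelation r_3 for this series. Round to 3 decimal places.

Mean x̄ = (45.2 + 49.6 + 30.8 + 53.1 + 42.4 + 51.4 + 41.0)/7 = 44.7857
Deviations from mean: 0.4143, 4.8143, -13.9857, 8.3143, -2.3857, 6.6143, -3.7857
Numerator Σ_{t=1}^{4}(x_t−x̄)(x_{t+3}−x̄) = -132.0220
Denominator Σ(x_t−x̄)² = 351.8486
r_3 = -132.0220 / 351.8486 = -0.375

-0.375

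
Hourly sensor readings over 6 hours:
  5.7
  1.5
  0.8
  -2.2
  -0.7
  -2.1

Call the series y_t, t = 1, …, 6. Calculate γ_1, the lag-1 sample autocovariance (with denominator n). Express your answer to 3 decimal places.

Mean ȳ = (5.7 + 1.5 + 0.8 − 2.2 − 0.7 − 2.1)/6 = 0.5000
Σ_{t=1}^{5}(y_t−ȳ)(y_{t+1}−ȳ) = 11.0500
γ_1 = 11.0500 / 6 = 1.842

1.842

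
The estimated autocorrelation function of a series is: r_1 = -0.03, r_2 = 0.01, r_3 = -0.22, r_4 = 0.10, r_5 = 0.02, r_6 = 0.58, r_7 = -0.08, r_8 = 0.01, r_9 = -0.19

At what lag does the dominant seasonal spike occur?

The largest autocorrelation is r_6 = 0.58; the remaining lags stay at or below 0.10.
The dominant spike at lag 6 indicates a seasonal period of 6.

6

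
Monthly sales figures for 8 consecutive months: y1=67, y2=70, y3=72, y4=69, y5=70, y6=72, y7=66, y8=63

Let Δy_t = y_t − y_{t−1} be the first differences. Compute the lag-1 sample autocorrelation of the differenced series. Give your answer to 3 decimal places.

First differences Δy: 3, 2, -3, 1, 2, -6, -3
Mean of differences = -0.5714
Numerator Σ(Δy_t−Δȳ)(Δy_{t+1}−Δȳ) = 2.3878
Denominator Σ(Δy_t−Δȳ)² = 69.7143
r_1(Δy) = 2.3878 / 69.7143 = 0.034

0.034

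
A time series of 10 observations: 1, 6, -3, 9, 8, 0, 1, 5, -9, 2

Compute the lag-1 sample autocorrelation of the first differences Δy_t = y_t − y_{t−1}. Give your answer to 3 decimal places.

-0.569

First differences Δy: 5, -9, 12, -1, -8, 1, 4, -14, 11
Mean of differences = 0.1111
Numerator Σ(Δy_t−Δȳ)(Δy_{t+1}−Δȳ) = -369.3457
Denominator Σ(Δy_t−Δȳ)² = 648.8889
r_1(Δy) = -369.3457 / 648.8889 = -0.569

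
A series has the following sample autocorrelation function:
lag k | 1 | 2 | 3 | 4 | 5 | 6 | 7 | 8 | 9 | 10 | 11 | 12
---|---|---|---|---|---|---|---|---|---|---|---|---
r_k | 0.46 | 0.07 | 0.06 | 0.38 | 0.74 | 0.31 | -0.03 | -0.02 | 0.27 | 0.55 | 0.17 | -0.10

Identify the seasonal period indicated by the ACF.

The largest autocorrelation is r_5 = 0.74, with a weaker echo at lag 10 (0.55); the remaining lags stay at or below 0.46. The elevated value at lag 1 (0.46), dropping to 0.07 at lag 2, reflects decaying short-term dependence rather than seasonality.
The dominant spike at lag 5 indicates a seasonal period of 5.

5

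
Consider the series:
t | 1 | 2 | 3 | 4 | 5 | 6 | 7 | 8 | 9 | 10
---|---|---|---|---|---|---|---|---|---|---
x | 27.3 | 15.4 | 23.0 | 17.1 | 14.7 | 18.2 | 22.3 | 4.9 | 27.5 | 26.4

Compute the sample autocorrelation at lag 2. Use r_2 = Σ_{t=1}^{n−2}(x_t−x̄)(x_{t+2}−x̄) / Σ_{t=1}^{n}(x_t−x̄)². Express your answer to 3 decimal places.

-0.102

Mean x̄ = (27.3 + 15.4 + 23.0 + 17.1 + 14.7 + 18.2 + 22.3 + 4.9 + 27.5 + 26.4)/10 = 19.6800
Numerator Σ_{t=1}^{8}(x_t−x̄)(x_{t+2}−x̄) = -46.3808
Denominator Σ(x_t−x̄)² = 452.6760
r_2 = -46.3808 / 452.6760 = -0.102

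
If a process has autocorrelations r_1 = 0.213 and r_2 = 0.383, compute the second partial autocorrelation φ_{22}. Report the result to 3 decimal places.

φ_{22} = (r_2 − r_1²) / (1 − r_1²)
r_1² = (0.213)² = 0.045369
Numerator = 0.383 − 0.0454 = 0.3376; denominator = 1 − 0.0454 = 0.9546
φ_{22} = 0.3376 / 0.9546 = 0.354

0.354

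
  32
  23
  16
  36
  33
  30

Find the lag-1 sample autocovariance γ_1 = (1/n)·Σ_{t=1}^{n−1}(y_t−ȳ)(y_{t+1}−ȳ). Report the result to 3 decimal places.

Mean ȳ = (32 + 23 + 16 + 36 + 33 + 30)/6 = 28.3333
Deviations: 3.6667, -5.3333, -12.3333, 7.6667, 4.6667, 1.6667
Σ_{t=1}^{5}(y_t−ȳ)(y_{t+1}−ȳ) = -4.7778
γ_1 = -4.7778 / 6 = -0.796

-0.796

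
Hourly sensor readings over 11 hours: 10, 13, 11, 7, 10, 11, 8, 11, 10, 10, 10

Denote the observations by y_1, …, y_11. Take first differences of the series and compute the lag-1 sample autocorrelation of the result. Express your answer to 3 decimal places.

First differences Δy: 3, -2, -4, 3, 1, -3, 3, -1, 0, 0
Mean of differences = 0.0000
Numerator Σ(Δy_t−Δȳ)(Δy_{t+1}−Δȳ) = -22.0000
Denominator Σ(Δy_t−Δȳ)² = 58.0000
r_1(Δy) = -22.0000 / 58.0000 = -0.379

-0.379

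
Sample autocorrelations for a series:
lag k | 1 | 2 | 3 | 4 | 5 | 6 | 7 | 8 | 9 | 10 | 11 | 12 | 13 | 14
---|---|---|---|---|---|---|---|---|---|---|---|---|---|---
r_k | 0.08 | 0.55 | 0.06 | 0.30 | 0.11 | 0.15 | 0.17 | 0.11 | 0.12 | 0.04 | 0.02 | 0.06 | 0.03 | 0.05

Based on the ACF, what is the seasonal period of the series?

The largest autocorrelation is r_2 = 0.55, with a weaker echo at lag 4 (0.30); the remaining lags stay at or below 0.17.
The dominant spike at lag 2 indicates a seasonal period of 2.

2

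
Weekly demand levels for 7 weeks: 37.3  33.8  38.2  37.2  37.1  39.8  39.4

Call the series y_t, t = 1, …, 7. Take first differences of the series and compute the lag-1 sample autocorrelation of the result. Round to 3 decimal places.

-0.592

First differences Δy: -3.5, 4.4, -1.0, -0.1, 2.7, -0.4
Mean of differences = 0.3500
Numerator Σ(Δy_t−Δȳ)(Δy_{t+1}−Δȳ) = -23.2725
Denominator Σ(Δy_t−Δȳ)² = 39.3350
r_1(Δy) = -23.2725 / 39.3350 = -0.592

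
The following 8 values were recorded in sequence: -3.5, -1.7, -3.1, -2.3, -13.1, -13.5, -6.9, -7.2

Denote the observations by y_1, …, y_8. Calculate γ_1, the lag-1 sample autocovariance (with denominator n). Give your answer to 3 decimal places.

8.337

Mean ȳ = (-3.5 − 1.7 − 3.1 − 2.3 − 13.1 − 13.5 − 6.9 − 7.2)/8 = -6.4125
Σ_{t=1}^{7}(y_t−ȳ)(y_{t+1}−ȳ) = 66.6923
γ_1 = 66.6923 / 8 = 8.337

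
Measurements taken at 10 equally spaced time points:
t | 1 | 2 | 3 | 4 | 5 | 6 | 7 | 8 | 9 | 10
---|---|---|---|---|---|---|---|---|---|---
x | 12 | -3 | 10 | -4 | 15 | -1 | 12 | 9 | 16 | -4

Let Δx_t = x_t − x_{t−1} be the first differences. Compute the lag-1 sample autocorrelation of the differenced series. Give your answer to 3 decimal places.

-0.734

First differences Δx: -15, 13, -14, 19, -16, 13, -3, 7, -20
Mean of differences = -1.7778
Numerator Σ(Δx_t−Δx̄)(Δx_{t+1}−Δx̄) = -1324.3827
Denominator Σ(Δx_t−Δx̄)² = 1805.5556
r_1(Δx) = -1324.3827 / 1805.5556 = -0.734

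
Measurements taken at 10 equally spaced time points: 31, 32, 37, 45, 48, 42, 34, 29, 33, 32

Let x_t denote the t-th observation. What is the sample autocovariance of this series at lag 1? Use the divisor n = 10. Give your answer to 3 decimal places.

23.631

Mean x̄ = (31 + 32 + 37 + 45 + 48 + 42 + 34 + 29 + 33 + 32)/10 = 36.3000
Σ_{t=1}^{9}(x_t−x̄)(x_{t+1}−x̄) = 236.3100
γ_1 = 236.3100 / 10 = 23.631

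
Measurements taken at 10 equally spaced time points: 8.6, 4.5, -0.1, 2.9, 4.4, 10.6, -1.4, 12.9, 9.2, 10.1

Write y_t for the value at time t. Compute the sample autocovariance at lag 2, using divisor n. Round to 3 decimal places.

3.356

Mean ȳ = (8.6 + 4.5 − 0.1 + 2.9 + 4.4 + 10.6 − 1.4 + 12.9 + 9.2 + 10.1)/10 = 6.1700
Σ_{t=1}^{8}(y_t−ȳ)(y_{t+2}−ȳ) = 33.5612
γ_2 = 33.5612 / 10 = 3.356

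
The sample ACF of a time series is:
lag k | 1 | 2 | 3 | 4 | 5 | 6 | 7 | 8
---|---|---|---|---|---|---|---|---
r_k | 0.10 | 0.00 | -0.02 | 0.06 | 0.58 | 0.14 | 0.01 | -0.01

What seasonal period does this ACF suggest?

The largest autocorrelation is r_5 = 0.58; the remaining lags stay at or below 0.14.
The dominant spike at lag 5 indicates a seasonal period of 5.

5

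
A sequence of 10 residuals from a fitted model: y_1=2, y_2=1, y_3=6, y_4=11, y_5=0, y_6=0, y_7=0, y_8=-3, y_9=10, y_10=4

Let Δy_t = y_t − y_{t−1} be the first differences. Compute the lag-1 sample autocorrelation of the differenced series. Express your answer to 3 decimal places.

First differences Δy: -1, 5, 5, -11, 0, 0, -3, 13, -6
Mean of differences = 0.2222
Numerator Σ(Δy_t−Δȳ)(Δy_{t+1}−Δȳ) = -154.0494
Denominator Σ(Δy_t−Δȳ)² = 385.5556
r_1(Δy) = -154.0494 / 385.5556 = -0.400

-0.400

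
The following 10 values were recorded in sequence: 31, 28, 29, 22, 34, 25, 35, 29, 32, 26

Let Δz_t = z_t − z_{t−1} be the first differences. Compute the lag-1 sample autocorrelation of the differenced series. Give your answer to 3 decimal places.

First differences Δz: -3, 1, -7, 12, -9, 10, -6, 3, -6
Mean of differences = -0.5556
Numerator Σ(Δz_t−Δz̄)(Δz_{t+1}−Δz̄) = -386.0864
Denominator Σ(Δz_t−Δz̄)² = 462.2222
r_1(Δz) = -386.0864 / 462.2222 = -0.835

-0.835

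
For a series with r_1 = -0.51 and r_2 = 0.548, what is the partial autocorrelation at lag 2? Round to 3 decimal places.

φ_{22} = (r_2 − r_1²) / (1 − r_1²)
r_1² = (-0.51)² = 0.2601
Numerator = 0.548 − 0.2601 = 0.2879; denominator = 1 − 0.2601 = 0.7399
φ_{22} = 0.2879 / 0.7399 = 0.389

0.389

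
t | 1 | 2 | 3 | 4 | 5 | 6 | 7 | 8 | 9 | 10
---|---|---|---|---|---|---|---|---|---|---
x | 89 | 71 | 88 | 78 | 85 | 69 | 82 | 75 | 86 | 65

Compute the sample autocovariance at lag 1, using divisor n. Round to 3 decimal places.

Mean x̄ = (89 + 71 + 88 + 78 + 85 + 69 + 82 + 75 + 86 + 65)/10 = 78.8000
Σ_{t=1}^{9}(x_t−x̄)(x_{t+1}−x̄) = -394.6400
γ_1 = -394.6400 / 10 = -39.464

-39.464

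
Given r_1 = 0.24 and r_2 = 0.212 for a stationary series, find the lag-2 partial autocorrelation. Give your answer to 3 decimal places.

φ_{22} = (r_2 − r_1²) / (1 − r_1²)
r_1² = (0.24)² = 0.0576
Numerator = 0.212 − 0.0576 = 0.1544; denominator = 1 − 0.0576 = 0.9424
φ_{22} = 0.1544 / 0.9424 = 0.164

0.164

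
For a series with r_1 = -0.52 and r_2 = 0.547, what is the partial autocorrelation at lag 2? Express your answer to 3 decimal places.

φ_{22} = (r_2 − r_1²) / (1 − r_1²)
r_1² = (-0.52)² = 0.2704
Numerator = 0.547 − 0.2704 = 0.2766; denominator = 1 − 0.2704 = 0.7296
φ_{22} = 0.2766 / 0.7296 = 0.379

0.379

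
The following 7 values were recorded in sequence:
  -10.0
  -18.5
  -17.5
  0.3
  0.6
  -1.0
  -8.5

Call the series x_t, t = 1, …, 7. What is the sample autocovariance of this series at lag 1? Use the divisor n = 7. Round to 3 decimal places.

24.166

Mean x̄ = (-10.0 − 18.5 − 17.5 + 0.3 + 0.6 − 1.0 − 8.5)/7 = -7.8000
Deviations: -2.2000, -10.7000, -9.7000, 8.1000, 8.4000, 6.8000, -0.7000
Σ_{t=1}^{6}(x_t−x̄)(x_{t+1}−x̄) = 169.1600
γ_1 = 169.1600 / 7 = 24.166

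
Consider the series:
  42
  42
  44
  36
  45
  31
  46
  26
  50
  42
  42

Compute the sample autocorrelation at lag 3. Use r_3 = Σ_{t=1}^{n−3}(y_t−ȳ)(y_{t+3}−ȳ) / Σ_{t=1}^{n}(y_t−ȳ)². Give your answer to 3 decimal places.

-0.469

Mean ȳ = (42 + 42 + 44 + 36 + 45 + 31 + 46 + 26 + 50 + 42 + 42)/11 = 40.5455
Numerator Σ_{t=1}^{8}(y_t−ȳ)(y_{t+3}−ȳ) = -226.1653
Denominator Σ(y_t−ȳ)² = 482.7273
r_3 = -226.1653 / 482.7273 = -0.469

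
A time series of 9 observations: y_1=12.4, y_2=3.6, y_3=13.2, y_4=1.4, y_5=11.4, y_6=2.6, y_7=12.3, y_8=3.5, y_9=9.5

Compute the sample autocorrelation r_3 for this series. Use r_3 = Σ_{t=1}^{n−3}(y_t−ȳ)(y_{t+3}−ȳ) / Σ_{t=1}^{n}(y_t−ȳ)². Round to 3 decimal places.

-0.661

Mean ȳ = (12.4 + 3.6 + 13.2 + 1.4 + 11.4 + 2.6 + 12.3 + 3.5 + 9.5)/9 = 7.7667
Σ(y_t−ȳ)(y_{t+3}−ȳ) = (-29.4989) + (-15.1389) + (-28.0722) + (-28.8622) + (-15.5022) + (-8.9556) = -126.0300
Denominator Σ(y_t−ȳ)² = 190.5400
r_3 = -126.0300 / 190.5400 = -0.661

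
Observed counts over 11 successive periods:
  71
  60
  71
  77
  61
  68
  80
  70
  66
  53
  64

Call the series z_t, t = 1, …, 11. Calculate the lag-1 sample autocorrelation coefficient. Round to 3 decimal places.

0.036

Mean z̄ = (71 + 60 + 71 + 77 + 61 + 68 + 80 + 70 + 66 + 53 + 64)/11 = 67.3636
Numerator Σ_{t=1}^{10}(z_t−z̄)(z_{t+1}−z̄) = 21.7769
Denominator Σ(z_t−z̄)² = 600.5455
r_1 = 21.7769 / 600.5455 = 0.036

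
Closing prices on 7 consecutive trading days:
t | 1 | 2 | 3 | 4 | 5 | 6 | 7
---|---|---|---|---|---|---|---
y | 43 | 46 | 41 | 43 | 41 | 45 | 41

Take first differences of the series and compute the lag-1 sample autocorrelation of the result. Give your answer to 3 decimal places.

First differences Δy: 3, -5, 2, -2, 4, -4
Mean of differences = -0.3333
Numerator Σ(Δy_t−Δȳ)(Δy_{t+1}−Δȳ) = -53.4444
Denominator Σ(Δy_t−Δȳ)² = 73.3333
r_1(Δy) = -53.4444 / 73.3333 = -0.729

-0.729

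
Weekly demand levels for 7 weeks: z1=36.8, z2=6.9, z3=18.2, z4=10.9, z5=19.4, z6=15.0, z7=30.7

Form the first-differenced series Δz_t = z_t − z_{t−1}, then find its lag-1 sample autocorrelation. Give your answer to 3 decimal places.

-0.413

First differences Δz: -29.9, 11.3, -7.3, 8.5, -4.4, 15.7
Mean of differences = -1.0167
Numerator Σ(Δz_t−Δz̄)(Δz_{t+1}−Δz̄) = -581.6886
Denominator Σ(Δz_t−Δz̄)² = 1406.8883
r_1(Δz) = -581.6886 / 1406.8883 = -0.413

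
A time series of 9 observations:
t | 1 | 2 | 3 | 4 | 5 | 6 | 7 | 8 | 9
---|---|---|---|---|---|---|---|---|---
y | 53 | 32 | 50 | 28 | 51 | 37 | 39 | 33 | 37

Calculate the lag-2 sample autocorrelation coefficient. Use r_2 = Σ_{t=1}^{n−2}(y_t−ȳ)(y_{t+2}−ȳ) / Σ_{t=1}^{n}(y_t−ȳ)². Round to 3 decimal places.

0.578

Mean ȳ = (53 + 32 + 50 + 28 + 51 + 37 + 39 + 33 + 37)/9 = 40.0000
Σ(y_t−ȳ)(y_{t+2}−ȳ) = (130.0000) + (96.0000) + (110.0000) + (36.0000) + (-11.0000) + (21.0000) + (3.0000) = 385.0000
Denominator Σ(y_t−ȳ)² = 666.0000
r_2 = 385.0000 / 666.0000 = 0.578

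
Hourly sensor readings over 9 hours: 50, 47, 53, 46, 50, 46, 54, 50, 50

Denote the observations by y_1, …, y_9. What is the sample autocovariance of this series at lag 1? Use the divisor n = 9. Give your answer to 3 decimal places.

-4.331

Mean ȳ = (50 + 47 + 53 + 46 + 50 + 46 + 54 + 50 + 50)/9 = 49.5556
Σ_{t=1}^{8}(y_t−ȳ)(y_{t+1}−ȳ) = -38.9753
γ_1 = -38.9753 / 9 = -4.331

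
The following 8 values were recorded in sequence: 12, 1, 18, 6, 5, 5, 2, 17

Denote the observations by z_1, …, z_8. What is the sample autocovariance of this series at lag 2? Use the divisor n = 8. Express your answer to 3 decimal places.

2.547

Mean z̄ = (12 + 1 + 18 + 6 + 5 + 5 + 2 + 17)/8 = 8.2500
Σ_{t=1}^{6}(z_t−z̄)(z_{t+2}−z̄) = 20.3750
γ_2 = 20.3750 / 8 = 2.547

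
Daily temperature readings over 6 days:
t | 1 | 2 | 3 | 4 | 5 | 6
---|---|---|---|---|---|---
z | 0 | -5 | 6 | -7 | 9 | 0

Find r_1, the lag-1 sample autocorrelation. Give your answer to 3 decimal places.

-0.722

Mean z̄ = (0 − 5 + 6 − 7 + 9 + 0)/6 = 0.5000
Deviations from mean: -0.5000, -5.5000, 5.5000, -7.5000, 8.5000, -0.5000
Σ(z_t−z̄)(z_{t+1}−z̄) = (2.7500) + (-30.2500) + (-41.2500) + (-63.7500) + (-4.2500) = -136.7500
Denominator Σ(z_t−z̄)² = 189.5000
r_1 = -136.7500 / 189.5000 = -0.722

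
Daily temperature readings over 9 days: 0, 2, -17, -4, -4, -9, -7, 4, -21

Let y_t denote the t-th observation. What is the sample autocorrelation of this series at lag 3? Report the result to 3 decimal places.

0.220

Mean ȳ = (0 + 2 − 17 − 4 − 4 − 9 − 7 + 4 − 21)/9 = -6.2222
Σ(y_t−ȳ)(y_{t+3}−ȳ) = (13.8272) + (18.2716) + (29.9383) + (-1.7284) + (22.7160) + (41.0494) = 124.0741
Denominator Σ(y_t−ȳ)² = 563.5556
r_3 = 124.0741 / 563.5556 = 0.220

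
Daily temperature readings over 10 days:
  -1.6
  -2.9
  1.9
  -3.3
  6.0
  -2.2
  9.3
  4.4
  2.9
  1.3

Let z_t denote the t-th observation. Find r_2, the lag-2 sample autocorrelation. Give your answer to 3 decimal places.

Mean z̄ = (-1.6 − 2.9 + 1.9 − 3.3 + 6.0 − 2.2 + 9.3 + 4.4 + 2.9 + 1.3)/10 = 1.5800
Numerator Σ_{t=1}^{8}(z_t−z̄)(z_{t+2}−z̄) = 73.5692
Denominator Σ(z_t−z̄)² = 157.2960
r_2 = 73.5692 / 157.2960 = 0.468

0.468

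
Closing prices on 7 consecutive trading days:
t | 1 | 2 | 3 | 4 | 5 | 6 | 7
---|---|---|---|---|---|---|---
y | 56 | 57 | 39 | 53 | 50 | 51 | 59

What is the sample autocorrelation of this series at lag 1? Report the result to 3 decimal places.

Mean ȳ = (56 + 57 + 39 + 53 + 50 + 51 + 59)/7 = 52.1429
Deviations from mean: 3.8571, 4.8571, -13.1429, 0.8571, -2.1429, -1.1429, 6.8571
Σ(y_t−ȳ)(y_{t+1}−ȳ) = (18.7347) + (-63.8367) + (-11.2653) + (-1.8367) + (2.4490) + (-7.8367) = -63.5918
Denominator Σ(y_t−ȳ)² = 264.8571
r_1 = -63.5918 / 264.8571 = -0.240

-0.240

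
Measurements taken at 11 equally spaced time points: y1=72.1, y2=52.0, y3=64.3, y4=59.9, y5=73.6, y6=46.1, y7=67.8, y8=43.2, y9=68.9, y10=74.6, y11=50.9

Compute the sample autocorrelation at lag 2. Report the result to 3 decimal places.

0.144

Mean ȳ = (72.1 + 52.0 + 64.3 + 59.9 + 73.6 + 46.1 + 67.8 + 43.2 + 68.9 + 74.6 + 50.9)/11 = 61.2182
Numerator Σ_{t=1}^{9}(y_t−ȳ)(y_{t+2}−ȳ) = 187.8530
Denominator Σ(y_t−ȳ)² = 1309.0164
r_2 = 187.8530 / 1309.0164 = 0.144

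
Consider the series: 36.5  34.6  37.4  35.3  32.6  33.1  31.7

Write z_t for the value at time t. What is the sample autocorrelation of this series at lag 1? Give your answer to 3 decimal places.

Mean z̄ = (36.5 + 34.6 + 37.4 + 35.3 + 32.6 + 33.1 + 31.7)/7 = 34.4571
Deviations from mean: 2.0429, 0.1429, 2.9429, 0.8429, -1.8571, -1.3571, -2.7571
Σ(z_t−z̄)(z_{t+1}−z̄) = (0.2918) + (0.4204) + (2.4804) + (-1.5653) + (2.5204) + (3.7418) = 7.8896
Denominator Σ(z_t−z̄)² = 26.4571
r_1 = 7.8896 / 26.4571 = 0.298

0.298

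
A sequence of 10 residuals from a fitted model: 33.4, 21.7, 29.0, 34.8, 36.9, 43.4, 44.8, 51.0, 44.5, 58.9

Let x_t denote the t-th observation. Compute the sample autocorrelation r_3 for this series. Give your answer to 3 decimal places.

0.094

Mean x̄ = (33.4 + 21.7 + 29.0 + 34.8 + 36.9 + 43.4 + 44.8 + 51.0 + 44.5 + 58.9)/10 = 39.8400
Σ(x_t−x̄)(x_{t+3}−x̄) = (32.4576) + (53.3316) + (-38.5904) + (-24.9984) + (-32.8104) + (16.5896) + (94.5376) = 100.5172
Denominator Σ(x_t−x̄)² = 1068.9040
r_3 = 100.5172 / 1068.9040 = 0.094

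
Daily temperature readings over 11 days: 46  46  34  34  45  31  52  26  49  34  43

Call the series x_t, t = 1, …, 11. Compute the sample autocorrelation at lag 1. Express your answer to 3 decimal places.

Mean x̄ = (46 + 46 + 34 + 34 + 45 + 31 + 52 + 26 + 49 + 34 + 43)/11 = 40.0000
Numerator Σ_{t=1}^{10}(x_t−x̄)(x_{t+1}−x̄) = -513.0000
Denominator Σ(x_t−x̄)² = 716.0000
r_1 = -513.0000 / 716.0000 = -0.716

-0.716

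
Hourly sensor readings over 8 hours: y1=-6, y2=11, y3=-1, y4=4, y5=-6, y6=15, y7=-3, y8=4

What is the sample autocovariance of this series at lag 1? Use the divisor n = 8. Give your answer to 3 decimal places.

-37.758

Mean ȳ = (-6 + 11 − 1 + 4 − 6 + 15 − 3 + 4)/8 = 2.2500
Σ_{t=1}^{7}(y_t−ȳ)(y_{t+1}−ȳ) = -302.0625
γ_1 = -302.0625 / 8 = -37.758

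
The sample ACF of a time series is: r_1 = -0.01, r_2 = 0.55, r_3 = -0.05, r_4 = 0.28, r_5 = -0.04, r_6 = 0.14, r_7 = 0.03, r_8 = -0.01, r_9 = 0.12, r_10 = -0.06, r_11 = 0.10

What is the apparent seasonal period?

The largest autocorrelation is r_2 = 0.55, with a weaker echo at lag 4 (0.28); the remaining lags stay at or below 0.14.
The dominant spike at lag 2 indicates a seasonal period of 2.

2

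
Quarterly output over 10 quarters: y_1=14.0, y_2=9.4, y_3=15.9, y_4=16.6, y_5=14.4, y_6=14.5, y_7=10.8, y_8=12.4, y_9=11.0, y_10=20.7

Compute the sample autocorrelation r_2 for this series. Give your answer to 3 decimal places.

Mean ȳ = (14.0 + 9.4 + 15.9 + 16.6 + 14.4 + 14.5 + 10.8 + 12.4 + 11.0 + 20.7)/10 = 13.9700
Numerator Σ_{t=1}^{8}(y_t−ȳ)(y_{t+2}−ȳ) = -13.0838
Denominator Σ(y_t−ȳ)² = 98.6210
r_2 = -13.0838 / 98.6210 = -0.133

-0.133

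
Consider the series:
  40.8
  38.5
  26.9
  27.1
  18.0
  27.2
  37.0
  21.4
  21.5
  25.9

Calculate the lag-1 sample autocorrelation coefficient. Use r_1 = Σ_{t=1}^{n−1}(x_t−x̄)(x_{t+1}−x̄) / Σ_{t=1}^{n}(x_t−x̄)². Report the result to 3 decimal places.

0.244

Mean x̄ = (40.8 + 38.5 + 26.9 + 27.1 + 18.0 + 27.2 + 37.0 + 21.4 + 21.5 + 25.9)/10 = 28.4300
Numerator Σ_{t=1}^{9}(x_t−x̄)(x_{t+1}−x̄) = 133.3571
Denominator Σ(x_t−x̄)² = 546.1210
r_1 = 133.3571 / 546.1210 = 0.244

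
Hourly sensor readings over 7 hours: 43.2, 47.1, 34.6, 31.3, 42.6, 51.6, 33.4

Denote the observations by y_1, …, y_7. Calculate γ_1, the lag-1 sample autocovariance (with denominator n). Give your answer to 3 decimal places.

Mean ȳ = (43.2 + 47.1 + 34.6 + 31.3 + 42.6 + 51.6 + 33.4)/7 = 40.5429
Σ_{t=1}^{6}(y_t−ȳ)(y_{t+1}−ȳ) = -41.8633
γ_1 = -41.8633 / 7 = -5.980

-5.980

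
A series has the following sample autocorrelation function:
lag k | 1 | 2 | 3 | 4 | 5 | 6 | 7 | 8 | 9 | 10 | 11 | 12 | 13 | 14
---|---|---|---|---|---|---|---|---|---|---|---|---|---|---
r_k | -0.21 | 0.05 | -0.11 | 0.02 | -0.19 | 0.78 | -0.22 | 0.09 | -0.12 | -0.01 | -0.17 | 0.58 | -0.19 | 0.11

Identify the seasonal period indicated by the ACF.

The largest autocorrelation is r_6 = 0.78, with a weaker echo at lag 12 (0.58); the remaining lags stay at or below 0.11.
The dominant spike at lag 6 indicates a seasonal period of 6.

6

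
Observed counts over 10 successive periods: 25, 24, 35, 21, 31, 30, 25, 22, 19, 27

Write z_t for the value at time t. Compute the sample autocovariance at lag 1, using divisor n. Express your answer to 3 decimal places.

-4.511

Mean z̄ = (25 + 24 + 35 + 21 + 31 + 30 + 25 + 22 + 19 + 27)/10 = 25.9000
Σ_{t=1}^{9}(z_t−z̄)(z_{t+1}−z̄) = -45.1100
γ_1 = -45.1100 / 10 = -4.511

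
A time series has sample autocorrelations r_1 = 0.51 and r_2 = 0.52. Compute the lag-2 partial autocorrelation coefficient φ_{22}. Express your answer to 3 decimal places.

0.351

φ_{22} = (r_2 − r_1²) / (1 − r_1²)
r_1² = (0.51)² = 0.2601
Numerator = 0.52 − 0.2601 = 0.2599; denominator = 1 − 0.2601 = 0.7399
φ_{22} = 0.2599 / 0.7399 = 0.351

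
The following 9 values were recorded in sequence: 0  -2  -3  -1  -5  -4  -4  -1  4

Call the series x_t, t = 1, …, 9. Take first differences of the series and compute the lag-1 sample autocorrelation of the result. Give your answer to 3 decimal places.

0.039

First differences Δx: -2, -1, 2, -4, 1, 0, 3, 5
Mean of differences = 0.5000
Numerator Σ(Δx_t−Δx̄)(Δx_{t+1}−Δx̄) = 2.2500
Denominator Σ(Δx_t−Δx̄)² = 58.0000
r_1(Δx) = 2.2500 / 58.0000 = 0.039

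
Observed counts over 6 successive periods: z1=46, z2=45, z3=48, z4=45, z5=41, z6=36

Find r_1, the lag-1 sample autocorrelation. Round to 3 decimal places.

Mean z̄ = (46 + 45 + 48 + 45 + 41 + 36)/6 = 43.5000
Σ(z_t−z̄)(z_{t+1}−z̄) = (3.7500) + (6.7500) + (6.7500) + (-3.7500) + (18.7500) = 32.2500
Denominator Σ(z_t−z̄)² = 93.5000
r_1 = 32.2500 / 93.5000 = 0.345

0.345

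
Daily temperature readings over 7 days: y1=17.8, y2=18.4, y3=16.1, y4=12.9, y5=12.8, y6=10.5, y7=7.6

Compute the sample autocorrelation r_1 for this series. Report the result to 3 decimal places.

0.552

Mean ȳ = (17.8 + 18.4 + 16.1 + 12.9 + 12.8 + 10.5 + 7.6)/7 = 13.7286
Deviations from mean: 4.0714, 4.6714, 2.3714, -0.8286, -0.9286, -3.2286, -6.1286
Numerator Σ_{t=1}^{6}(y_t−ȳ)(y_{t+1}−ȳ) = 51.6863
Denominator Σ(y_t−ȳ)² = 93.5543
r_1 = 51.6863 / 93.5543 = 0.552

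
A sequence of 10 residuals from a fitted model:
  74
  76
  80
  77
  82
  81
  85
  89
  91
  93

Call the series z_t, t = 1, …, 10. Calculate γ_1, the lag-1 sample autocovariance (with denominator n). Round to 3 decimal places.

24.536

Mean z̄ = (74 + 76 + 80 + 77 + 82 + 81 + 85 + 89 + 91 + 93)/10 = 82.8000
Σ_{t=1}^{9}(z_t−z̄)(z_{t+1}−z̄) = 245.3600
γ_1 = 245.3600 / 10 = 24.536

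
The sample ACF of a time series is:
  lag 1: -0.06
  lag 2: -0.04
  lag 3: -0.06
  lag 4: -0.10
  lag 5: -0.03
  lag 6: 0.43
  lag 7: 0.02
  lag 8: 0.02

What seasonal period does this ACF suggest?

The largest autocorrelation is r_6 = 0.43; the remaining lags stay at or below 0.02.
The dominant spike at lag 6 indicates a seasonal period of 6.

6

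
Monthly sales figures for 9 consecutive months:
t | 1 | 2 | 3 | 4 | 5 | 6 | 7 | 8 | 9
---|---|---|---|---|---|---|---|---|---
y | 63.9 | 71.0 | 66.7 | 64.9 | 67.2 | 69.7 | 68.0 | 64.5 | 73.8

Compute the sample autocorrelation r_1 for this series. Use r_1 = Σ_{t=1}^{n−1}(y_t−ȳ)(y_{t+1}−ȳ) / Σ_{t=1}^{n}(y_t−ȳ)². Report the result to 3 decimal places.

-0.377

Mean ȳ = (63.9 + 71.0 + 66.7 + 64.9 + 67.2 + 69.7 + 68.0 + 64.5 + 73.8)/9 = 67.7444
Numerator Σ_{t=1}^{8}(y_t−ȳ)(y_{t+1}−ȳ) = -32.4375
Denominator Σ(y_t−ȳ)² = 85.9422
r_1 = -32.4375 / 85.9422 = -0.377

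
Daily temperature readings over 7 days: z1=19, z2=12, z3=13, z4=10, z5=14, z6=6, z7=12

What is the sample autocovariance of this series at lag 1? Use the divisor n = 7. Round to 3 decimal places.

Mean z̄ = (19 + 12 + 13 + 10 + 14 + 6 + 12)/7 = 12.2857
Deviations: 6.7143, -0.2857, 0.7143, -2.2857, 1.7143, -6.2857, -0.2857
Σ_{t=1}^{6}(z_t−z̄)(z_{t+1}−z̄) = -16.6531
γ_1 = -16.6531 / 7 = -2.379

-2.379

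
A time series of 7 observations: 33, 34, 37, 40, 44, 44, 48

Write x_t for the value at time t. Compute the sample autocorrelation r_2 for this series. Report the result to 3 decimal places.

Mean x̄ = (33 + 34 + 37 + 40 + 44 + 44 + 48)/7 = 40.0000
Numerator Σ_{t=1}^{5}(x_t−x̄)(x_{t+2}−x̄) = 41.0000
Denominator Σ(x_t−x̄)² = 190.0000
r_2 = 41.0000 / 190.0000 = 0.216

0.216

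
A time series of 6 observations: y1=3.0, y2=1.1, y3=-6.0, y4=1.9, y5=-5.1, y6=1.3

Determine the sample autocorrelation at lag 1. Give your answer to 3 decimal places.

Mean ȳ = (3.0 + 1.1 − 6.0 + 1.9 − 5.1 + 1.3)/6 = -0.6333
Deviations from mean: 3.6333, 1.7333, -5.3667, 2.5333, -4.4667, 1.9333
Σ(y_t−ȳ)(y_{t+1}−ȳ) = (6.2978) + (-9.3022) + (-13.5956) + (-11.3156) + (-8.6356) = -36.5511
Denominator Σ(y_t−ȳ)² = 75.1133
r_1 = -36.5511 / 75.1133 = -0.487

-0.487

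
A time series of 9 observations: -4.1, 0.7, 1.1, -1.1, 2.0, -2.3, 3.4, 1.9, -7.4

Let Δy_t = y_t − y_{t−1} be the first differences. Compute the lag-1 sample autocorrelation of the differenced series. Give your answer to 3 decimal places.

-0.215

First differences Δy: 4.8, 0.4, -2.2, 3.1, -4.3, 5.7, -1.5, -9.3
Mean of differences = -0.4125
Numerator Σ(Δy_t−Δȳ)(Δy_{t+1}−Δȳ) = -37.8952
Denominator Σ(Δy_t−Δȳ)² = 176.0088
r_1(Δy) = -37.8952 / 176.0088 = -0.215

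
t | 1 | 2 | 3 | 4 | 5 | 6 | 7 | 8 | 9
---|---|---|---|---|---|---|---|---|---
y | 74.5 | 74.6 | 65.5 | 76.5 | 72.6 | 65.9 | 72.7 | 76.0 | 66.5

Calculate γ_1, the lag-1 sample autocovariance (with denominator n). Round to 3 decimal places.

-7.142

Mean ȳ = (74.5 + 74.6 + 65.5 + 76.5 + 72.6 + 65.9 + 72.7 + 76.0 + 66.5)/9 = 71.6444
Σ_{t=1}^{8}(y_t−ȳ)(y_{t+1}−ȳ) = -64.2775
γ_1 = -64.2775 / 9 = -7.142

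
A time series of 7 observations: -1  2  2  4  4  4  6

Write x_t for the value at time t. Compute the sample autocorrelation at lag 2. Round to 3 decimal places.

Mean x̄ = (-1 + 2 + 2 + 4 + 4 + 4 + 6)/7 = 3.0000
Deviations from mean: -4.0000, -1.0000, -1.0000, 1.0000, 1.0000, 1.0000, 3.0000
Numerator Σ_{t=1}^{5}(x_t−x̄)(x_{t+2}−x̄) = 6.0000
Denominator Σ(x_t−x̄)² = 30.0000
r_2 = 6.0000 / 30.0000 = 0.200

0.200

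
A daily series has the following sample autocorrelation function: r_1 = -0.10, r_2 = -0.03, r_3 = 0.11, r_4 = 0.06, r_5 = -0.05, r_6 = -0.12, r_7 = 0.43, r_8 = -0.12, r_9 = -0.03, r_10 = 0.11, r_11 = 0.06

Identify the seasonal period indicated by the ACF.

7

The largest autocorrelation is r_7 = 0.43; the remaining lags stay at or below 0.11.
The dominant spike at lag 7 indicates a seasonal period of 7.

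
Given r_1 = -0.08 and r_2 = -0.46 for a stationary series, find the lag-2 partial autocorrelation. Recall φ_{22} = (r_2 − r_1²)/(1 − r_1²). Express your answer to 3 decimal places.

-0.469

φ_{22} = (r_2 − r_1²) / (1 − r_1²)
r_1² = (-0.08)² = 0.0064
Numerator = -0.46 − 0.0064 = -0.4664; denominator = 1 − 0.0064 = 0.9936
φ_{22} = -0.4664 / 0.9936 = -0.469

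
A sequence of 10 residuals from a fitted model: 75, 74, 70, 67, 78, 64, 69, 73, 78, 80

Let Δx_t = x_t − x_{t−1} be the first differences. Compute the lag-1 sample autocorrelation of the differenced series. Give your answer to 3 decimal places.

-0.472

First differences Δx: -1, -4, -3, 11, -14, 5, 4, 5, 2
Mean of differences = 0.5556
Numerator Σ(Δx_t−Δx̄)(Δx_{t+1}−Δx̄) = -193.5309
Denominator Σ(Δx_t−Δx̄)² = 410.2222
r_1(Δx) = -193.5309 / 410.2222 = -0.472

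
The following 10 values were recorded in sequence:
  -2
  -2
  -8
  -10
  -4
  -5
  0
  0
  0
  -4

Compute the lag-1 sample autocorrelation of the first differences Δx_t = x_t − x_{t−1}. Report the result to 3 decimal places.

-0.090

First differences Δx: 0, -6, -2, 6, -1, 5, 0, 0, -4
Mean of differences = -0.2222
Numerator Σ(Δx_t−Δx̄)(Δx_{t+1}−Δx̄) = -10.6049
Denominator Σ(Δx_t−Δx̄)² = 117.5556
r_1(Δx) = -10.6049 / 117.5556 = -0.090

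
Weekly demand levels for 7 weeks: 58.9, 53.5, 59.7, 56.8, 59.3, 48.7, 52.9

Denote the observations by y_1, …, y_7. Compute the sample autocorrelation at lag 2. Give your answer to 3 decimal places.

Mean ȳ = (58.9 + 53.5 + 59.7 + 56.8 + 59.3 + 48.7 + 52.9)/7 = 55.6857
Deviations from mean: 3.2143, -2.1857, 4.0143, 1.1143, 3.6143, -6.9857, -2.7857
Σ(y_t−ȳ)(y_{t+2}−ȳ) = (12.9031) + (-2.4355) + (14.5088) + (-7.7841) + (-10.0684) = 7.1239
Denominator Σ(y_t−ȳ)² = 102.0886
r_2 = 7.1239 / 102.0886 = 0.070

0.070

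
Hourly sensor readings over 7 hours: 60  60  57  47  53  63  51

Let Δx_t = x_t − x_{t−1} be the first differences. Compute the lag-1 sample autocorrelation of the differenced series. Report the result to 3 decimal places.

-0.234

First differences Δx: 0, -3, -10, 6, 10, -12
Mean of differences = -1.5000
Numerator Σ(Δx_t−Δx̄)(Δx_{t+1}−Δx̄) = -87.7500
Denominator Σ(Δx_t−Δx̄)² = 375.5000
r_1(Δx) = -87.7500 / 375.5000 = -0.234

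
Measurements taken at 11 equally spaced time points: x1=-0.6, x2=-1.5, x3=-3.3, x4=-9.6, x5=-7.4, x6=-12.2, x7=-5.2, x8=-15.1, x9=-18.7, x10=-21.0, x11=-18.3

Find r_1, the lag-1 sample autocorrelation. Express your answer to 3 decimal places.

Mean x̄ = (-0.6 − 1.5 − 3.3 − 9.6 − 7.4 − 12.2 − 5.2 − 15.1 − 18.7 − 21.0 − 18.3)/11 = -10.2636
Numerator Σ_{t=1}^{10}(x_t−x̄)(x_{t+1}−x̄) = 330.0560
Denominator Σ(x_t−x̄)² = 531.1255
r_1 = 330.0560 / 531.1255 = 0.621

0.621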